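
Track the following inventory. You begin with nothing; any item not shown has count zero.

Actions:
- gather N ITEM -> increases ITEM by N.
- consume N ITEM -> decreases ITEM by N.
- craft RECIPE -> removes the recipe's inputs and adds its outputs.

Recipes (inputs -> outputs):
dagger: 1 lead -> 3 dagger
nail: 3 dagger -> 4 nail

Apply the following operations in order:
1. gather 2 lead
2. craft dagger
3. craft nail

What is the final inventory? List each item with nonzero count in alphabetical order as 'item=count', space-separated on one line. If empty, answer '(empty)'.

After 1 (gather 2 lead): lead=2
After 2 (craft dagger): dagger=3 lead=1
After 3 (craft nail): lead=1 nail=4

Answer: lead=1 nail=4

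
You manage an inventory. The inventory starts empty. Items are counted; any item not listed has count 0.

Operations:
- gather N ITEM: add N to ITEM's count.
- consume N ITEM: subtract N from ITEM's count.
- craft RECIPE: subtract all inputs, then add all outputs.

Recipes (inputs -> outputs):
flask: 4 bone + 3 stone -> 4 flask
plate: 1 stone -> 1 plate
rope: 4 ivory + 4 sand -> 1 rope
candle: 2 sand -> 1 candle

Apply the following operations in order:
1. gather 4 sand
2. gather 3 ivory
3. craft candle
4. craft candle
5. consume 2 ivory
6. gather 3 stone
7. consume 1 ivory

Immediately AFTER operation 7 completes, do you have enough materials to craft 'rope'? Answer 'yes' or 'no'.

Answer: no

Derivation:
After 1 (gather 4 sand): sand=4
After 2 (gather 3 ivory): ivory=3 sand=4
After 3 (craft candle): candle=1 ivory=3 sand=2
After 4 (craft candle): candle=2 ivory=3
After 5 (consume 2 ivory): candle=2 ivory=1
After 6 (gather 3 stone): candle=2 ivory=1 stone=3
After 7 (consume 1 ivory): candle=2 stone=3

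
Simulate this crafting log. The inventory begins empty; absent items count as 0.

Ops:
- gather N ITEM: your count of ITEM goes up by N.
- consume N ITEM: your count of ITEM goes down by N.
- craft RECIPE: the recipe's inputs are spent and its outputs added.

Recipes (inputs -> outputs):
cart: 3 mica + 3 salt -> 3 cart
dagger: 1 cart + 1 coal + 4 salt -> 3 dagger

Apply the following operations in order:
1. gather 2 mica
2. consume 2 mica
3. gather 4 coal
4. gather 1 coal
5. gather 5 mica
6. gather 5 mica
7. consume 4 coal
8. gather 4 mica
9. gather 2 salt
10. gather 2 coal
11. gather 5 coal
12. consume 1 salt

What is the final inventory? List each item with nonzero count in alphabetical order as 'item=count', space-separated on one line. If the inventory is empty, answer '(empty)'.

After 1 (gather 2 mica): mica=2
After 2 (consume 2 mica): (empty)
After 3 (gather 4 coal): coal=4
After 4 (gather 1 coal): coal=5
After 5 (gather 5 mica): coal=5 mica=5
After 6 (gather 5 mica): coal=5 mica=10
After 7 (consume 4 coal): coal=1 mica=10
After 8 (gather 4 mica): coal=1 mica=14
After 9 (gather 2 salt): coal=1 mica=14 salt=2
After 10 (gather 2 coal): coal=3 mica=14 salt=2
After 11 (gather 5 coal): coal=8 mica=14 salt=2
After 12 (consume 1 salt): coal=8 mica=14 salt=1

Answer: coal=8 mica=14 salt=1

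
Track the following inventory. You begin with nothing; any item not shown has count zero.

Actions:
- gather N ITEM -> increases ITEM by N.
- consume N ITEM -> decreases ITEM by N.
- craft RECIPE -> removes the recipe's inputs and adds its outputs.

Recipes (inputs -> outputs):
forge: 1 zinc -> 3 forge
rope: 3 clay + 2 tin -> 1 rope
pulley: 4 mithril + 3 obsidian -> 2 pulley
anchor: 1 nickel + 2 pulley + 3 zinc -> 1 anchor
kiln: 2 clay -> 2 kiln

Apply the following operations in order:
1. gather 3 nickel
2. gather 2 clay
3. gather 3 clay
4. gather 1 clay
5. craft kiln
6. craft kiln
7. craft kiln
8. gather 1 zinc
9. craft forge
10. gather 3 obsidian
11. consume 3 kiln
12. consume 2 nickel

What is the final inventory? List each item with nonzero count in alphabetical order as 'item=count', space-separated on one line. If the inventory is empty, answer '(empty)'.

Answer: forge=3 kiln=3 nickel=1 obsidian=3

Derivation:
After 1 (gather 3 nickel): nickel=3
After 2 (gather 2 clay): clay=2 nickel=3
After 3 (gather 3 clay): clay=5 nickel=3
After 4 (gather 1 clay): clay=6 nickel=3
After 5 (craft kiln): clay=4 kiln=2 nickel=3
After 6 (craft kiln): clay=2 kiln=4 nickel=3
After 7 (craft kiln): kiln=6 nickel=3
After 8 (gather 1 zinc): kiln=6 nickel=3 zinc=1
After 9 (craft forge): forge=3 kiln=6 nickel=3
After 10 (gather 3 obsidian): forge=3 kiln=6 nickel=3 obsidian=3
After 11 (consume 3 kiln): forge=3 kiln=3 nickel=3 obsidian=3
After 12 (consume 2 nickel): forge=3 kiln=3 nickel=1 obsidian=3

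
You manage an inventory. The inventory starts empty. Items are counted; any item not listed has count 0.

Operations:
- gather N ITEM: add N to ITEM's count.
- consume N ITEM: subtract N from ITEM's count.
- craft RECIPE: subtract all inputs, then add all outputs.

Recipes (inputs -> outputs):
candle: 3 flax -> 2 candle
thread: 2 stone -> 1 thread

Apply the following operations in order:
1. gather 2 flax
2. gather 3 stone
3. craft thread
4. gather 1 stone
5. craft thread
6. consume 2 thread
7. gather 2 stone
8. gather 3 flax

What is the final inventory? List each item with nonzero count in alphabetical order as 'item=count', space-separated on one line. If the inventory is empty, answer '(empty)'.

After 1 (gather 2 flax): flax=2
After 2 (gather 3 stone): flax=2 stone=3
After 3 (craft thread): flax=2 stone=1 thread=1
After 4 (gather 1 stone): flax=2 stone=2 thread=1
After 5 (craft thread): flax=2 thread=2
After 6 (consume 2 thread): flax=2
After 7 (gather 2 stone): flax=2 stone=2
After 8 (gather 3 flax): flax=5 stone=2

Answer: flax=5 stone=2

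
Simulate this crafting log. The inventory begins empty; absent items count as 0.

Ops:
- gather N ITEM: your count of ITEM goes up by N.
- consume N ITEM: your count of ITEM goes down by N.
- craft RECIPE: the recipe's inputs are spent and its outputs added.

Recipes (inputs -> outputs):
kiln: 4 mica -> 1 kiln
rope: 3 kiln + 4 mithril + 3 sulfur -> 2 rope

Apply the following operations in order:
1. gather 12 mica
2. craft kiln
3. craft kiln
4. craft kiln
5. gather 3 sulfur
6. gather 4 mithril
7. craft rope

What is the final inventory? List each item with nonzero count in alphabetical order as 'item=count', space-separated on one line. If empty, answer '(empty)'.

After 1 (gather 12 mica): mica=12
After 2 (craft kiln): kiln=1 mica=8
After 3 (craft kiln): kiln=2 mica=4
After 4 (craft kiln): kiln=3
After 5 (gather 3 sulfur): kiln=3 sulfur=3
After 6 (gather 4 mithril): kiln=3 mithril=4 sulfur=3
After 7 (craft rope): rope=2

Answer: rope=2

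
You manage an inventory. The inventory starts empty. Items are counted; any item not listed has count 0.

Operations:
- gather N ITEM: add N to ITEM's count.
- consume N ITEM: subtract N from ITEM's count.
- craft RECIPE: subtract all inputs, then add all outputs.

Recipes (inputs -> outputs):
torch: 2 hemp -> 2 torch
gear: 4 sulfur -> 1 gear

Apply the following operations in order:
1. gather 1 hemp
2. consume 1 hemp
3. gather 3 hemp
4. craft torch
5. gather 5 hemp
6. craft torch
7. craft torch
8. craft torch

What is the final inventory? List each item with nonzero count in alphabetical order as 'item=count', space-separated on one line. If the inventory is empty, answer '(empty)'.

After 1 (gather 1 hemp): hemp=1
After 2 (consume 1 hemp): (empty)
After 3 (gather 3 hemp): hemp=3
After 4 (craft torch): hemp=1 torch=2
After 5 (gather 5 hemp): hemp=6 torch=2
After 6 (craft torch): hemp=4 torch=4
After 7 (craft torch): hemp=2 torch=6
After 8 (craft torch): torch=8

Answer: torch=8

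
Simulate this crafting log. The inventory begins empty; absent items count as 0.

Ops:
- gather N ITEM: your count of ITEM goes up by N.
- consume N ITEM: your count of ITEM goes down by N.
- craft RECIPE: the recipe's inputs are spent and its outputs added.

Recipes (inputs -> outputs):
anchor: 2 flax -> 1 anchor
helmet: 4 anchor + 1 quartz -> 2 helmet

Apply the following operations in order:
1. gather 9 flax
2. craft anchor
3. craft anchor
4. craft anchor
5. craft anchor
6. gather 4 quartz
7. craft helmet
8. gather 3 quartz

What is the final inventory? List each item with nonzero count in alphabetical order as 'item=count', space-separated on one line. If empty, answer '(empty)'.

Answer: flax=1 helmet=2 quartz=6

Derivation:
After 1 (gather 9 flax): flax=9
After 2 (craft anchor): anchor=1 flax=7
After 3 (craft anchor): anchor=2 flax=5
After 4 (craft anchor): anchor=3 flax=3
After 5 (craft anchor): anchor=4 flax=1
After 6 (gather 4 quartz): anchor=4 flax=1 quartz=4
After 7 (craft helmet): flax=1 helmet=2 quartz=3
After 8 (gather 3 quartz): flax=1 helmet=2 quartz=6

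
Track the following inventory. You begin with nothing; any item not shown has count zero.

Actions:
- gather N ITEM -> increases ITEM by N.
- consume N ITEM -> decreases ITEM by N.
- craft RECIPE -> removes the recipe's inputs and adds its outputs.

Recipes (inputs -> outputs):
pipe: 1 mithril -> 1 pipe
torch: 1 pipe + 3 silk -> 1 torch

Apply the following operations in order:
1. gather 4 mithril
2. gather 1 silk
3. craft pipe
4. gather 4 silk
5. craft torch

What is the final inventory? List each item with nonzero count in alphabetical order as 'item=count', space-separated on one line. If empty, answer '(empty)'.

Answer: mithril=3 silk=2 torch=1

Derivation:
After 1 (gather 4 mithril): mithril=4
After 2 (gather 1 silk): mithril=4 silk=1
After 3 (craft pipe): mithril=3 pipe=1 silk=1
After 4 (gather 4 silk): mithril=3 pipe=1 silk=5
After 5 (craft torch): mithril=3 silk=2 torch=1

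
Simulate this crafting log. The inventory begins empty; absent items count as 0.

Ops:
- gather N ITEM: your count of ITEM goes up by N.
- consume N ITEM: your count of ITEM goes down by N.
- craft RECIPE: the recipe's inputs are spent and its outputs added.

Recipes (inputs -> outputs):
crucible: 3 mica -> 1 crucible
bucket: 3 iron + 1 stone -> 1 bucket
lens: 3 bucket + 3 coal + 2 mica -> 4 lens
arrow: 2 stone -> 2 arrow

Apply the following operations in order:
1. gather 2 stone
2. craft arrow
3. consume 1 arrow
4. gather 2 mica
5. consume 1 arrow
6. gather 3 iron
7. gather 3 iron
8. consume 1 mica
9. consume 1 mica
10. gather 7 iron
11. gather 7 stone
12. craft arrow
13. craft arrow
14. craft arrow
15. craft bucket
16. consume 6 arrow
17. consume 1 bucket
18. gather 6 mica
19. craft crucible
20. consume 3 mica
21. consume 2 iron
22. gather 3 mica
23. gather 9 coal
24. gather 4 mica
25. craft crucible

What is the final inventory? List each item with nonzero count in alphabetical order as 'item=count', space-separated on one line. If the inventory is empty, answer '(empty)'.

After 1 (gather 2 stone): stone=2
After 2 (craft arrow): arrow=2
After 3 (consume 1 arrow): arrow=1
After 4 (gather 2 mica): arrow=1 mica=2
After 5 (consume 1 arrow): mica=2
After 6 (gather 3 iron): iron=3 mica=2
After 7 (gather 3 iron): iron=6 mica=2
After 8 (consume 1 mica): iron=6 mica=1
After 9 (consume 1 mica): iron=6
After 10 (gather 7 iron): iron=13
After 11 (gather 7 stone): iron=13 stone=7
After 12 (craft arrow): arrow=2 iron=13 stone=5
After 13 (craft arrow): arrow=4 iron=13 stone=3
After 14 (craft arrow): arrow=6 iron=13 stone=1
After 15 (craft bucket): arrow=6 bucket=1 iron=10
After 16 (consume 6 arrow): bucket=1 iron=10
After 17 (consume 1 bucket): iron=10
After 18 (gather 6 mica): iron=10 mica=6
After 19 (craft crucible): crucible=1 iron=10 mica=3
After 20 (consume 3 mica): crucible=1 iron=10
After 21 (consume 2 iron): crucible=1 iron=8
After 22 (gather 3 mica): crucible=1 iron=8 mica=3
After 23 (gather 9 coal): coal=9 crucible=1 iron=8 mica=3
After 24 (gather 4 mica): coal=9 crucible=1 iron=8 mica=7
After 25 (craft crucible): coal=9 crucible=2 iron=8 mica=4

Answer: coal=9 crucible=2 iron=8 mica=4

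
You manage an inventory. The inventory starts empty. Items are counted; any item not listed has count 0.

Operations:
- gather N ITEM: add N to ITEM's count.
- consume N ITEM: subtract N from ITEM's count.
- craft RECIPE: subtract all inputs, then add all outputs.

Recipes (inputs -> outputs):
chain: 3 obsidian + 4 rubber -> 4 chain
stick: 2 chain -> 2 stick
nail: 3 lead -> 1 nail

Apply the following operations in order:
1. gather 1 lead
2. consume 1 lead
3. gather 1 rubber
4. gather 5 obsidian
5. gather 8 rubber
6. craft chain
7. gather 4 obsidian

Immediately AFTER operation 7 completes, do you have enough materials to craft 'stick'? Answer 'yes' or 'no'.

After 1 (gather 1 lead): lead=1
After 2 (consume 1 lead): (empty)
After 3 (gather 1 rubber): rubber=1
After 4 (gather 5 obsidian): obsidian=5 rubber=1
After 5 (gather 8 rubber): obsidian=5 rubber=9
After 6 (craft chain): chain=4 obsidian=2 rubber=5
After 7 (gather 4 obsidian): chain=4 obsidian=6 rubber=5

Answer: yes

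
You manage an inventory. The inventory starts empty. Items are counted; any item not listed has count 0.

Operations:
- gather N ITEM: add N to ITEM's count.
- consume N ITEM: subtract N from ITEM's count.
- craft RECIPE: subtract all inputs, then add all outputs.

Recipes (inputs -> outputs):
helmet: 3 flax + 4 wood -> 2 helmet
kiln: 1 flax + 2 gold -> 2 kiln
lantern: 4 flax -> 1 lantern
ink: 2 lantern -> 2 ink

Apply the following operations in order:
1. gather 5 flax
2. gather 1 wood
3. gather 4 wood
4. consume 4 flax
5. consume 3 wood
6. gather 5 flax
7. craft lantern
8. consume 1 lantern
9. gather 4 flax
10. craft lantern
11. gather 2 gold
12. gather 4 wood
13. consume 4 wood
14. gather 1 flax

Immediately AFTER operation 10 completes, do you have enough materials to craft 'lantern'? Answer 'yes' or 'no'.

Answer: no

Derivation:
After 1 (gather 5 flax): flax=5
After 2 (gather 1 wood): flax=5 wood=1
After 3 (gather 4 wood): flax=5 wood=5
After 4 (consume 4 flax): flax=1 wood=5
After 5 (consume 3 wood): flax=1 wood=2
After 6 (gather 5 flax): flax=6 wood=2
After 7 (craft lantern): flax=2 lantern=1 wood=2
After 8 (consume 1 lantern): flax=2 wood=2
After 9 (gather 4 flax): flax=6 wood=2
After 10 (craft lantern): flax=2 lantern=1 wood=2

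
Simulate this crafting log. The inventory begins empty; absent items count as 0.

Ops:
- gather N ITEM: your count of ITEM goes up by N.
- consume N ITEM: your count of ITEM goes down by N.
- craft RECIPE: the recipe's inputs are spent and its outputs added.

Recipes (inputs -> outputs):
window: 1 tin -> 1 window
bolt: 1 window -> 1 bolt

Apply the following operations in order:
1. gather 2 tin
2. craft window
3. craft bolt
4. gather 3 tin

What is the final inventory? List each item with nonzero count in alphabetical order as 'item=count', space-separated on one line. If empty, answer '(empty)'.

Answer: bolt=1 tin=4

Derivation:
After 1 (gather 2 tin): tin=2
After 2 (craft window): tin=1 window=1
After 3 (craft bolt): bolt=1 tin=1
After 4 (gather 3 tin): bolt=1 tin=4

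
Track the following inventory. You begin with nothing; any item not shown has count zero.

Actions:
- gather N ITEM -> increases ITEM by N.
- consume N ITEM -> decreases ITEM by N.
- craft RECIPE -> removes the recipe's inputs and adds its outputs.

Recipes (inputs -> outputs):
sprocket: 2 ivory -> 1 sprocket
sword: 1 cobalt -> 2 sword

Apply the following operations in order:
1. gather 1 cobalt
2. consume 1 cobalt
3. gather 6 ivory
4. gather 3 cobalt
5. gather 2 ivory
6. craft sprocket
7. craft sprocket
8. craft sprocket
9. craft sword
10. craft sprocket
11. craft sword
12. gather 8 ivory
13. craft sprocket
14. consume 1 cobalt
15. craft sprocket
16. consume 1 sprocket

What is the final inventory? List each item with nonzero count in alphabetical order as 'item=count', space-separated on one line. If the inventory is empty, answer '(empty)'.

Answer: ivory=4 sprocket=5 sword=4

Derivation:
After 1 (gather 1 cobalt): cobalt=1
After 2 (consume 1 cobalt): (empty)
After 3 (gather 6 ivory): ivory=6
After 4 (gather 3 cobalt): cobalt=3 ivory=6
After 5 (gather 2 ivory): cobalt=3 ivory=8
After 6 (craft sprocket): cobalt=3 ivory=6 sprocket=1
After 7 (craft sprocket): cobalt=3 ivory=4 sprocket=2
After 8 (craft sprocket): cobalt=3 ivory=2 sprocket=3
After 9 (craft sword): cobalt=2 ivory=2 sprocket=3 sword=2
After 10 (craft sprocket): cobalt=2 sprocket=4 sword=2
After 11 (craft sword): cobalt=1 sprocket=4 sword=4
After 12 (gather 8 ivory): cobalt=1 ivory=8 sprocket=4 sword=4
After 13 (craft sprocket): cobalt=1 ivory=6 sprocket=5 sword=4
After 14 (consume 1 cobalt): ivory=6 sprocket=5 sword=4
After 15 (craft sprocket): ivory=4 sprocket=6 sword=4
After 16 (consume 1 sprocket): ivory=4 sprocket=5 sword=4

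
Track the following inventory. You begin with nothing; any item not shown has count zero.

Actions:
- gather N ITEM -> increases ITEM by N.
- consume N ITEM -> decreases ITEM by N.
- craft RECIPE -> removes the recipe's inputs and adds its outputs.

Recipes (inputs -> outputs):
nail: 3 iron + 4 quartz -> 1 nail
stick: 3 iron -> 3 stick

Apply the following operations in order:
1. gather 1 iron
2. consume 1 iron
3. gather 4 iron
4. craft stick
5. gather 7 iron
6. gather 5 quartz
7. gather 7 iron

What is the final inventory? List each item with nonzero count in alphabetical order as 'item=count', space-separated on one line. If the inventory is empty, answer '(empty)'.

Answer: iron=15 quartz=5 stick=3

Derivation:
After 1 (gather 1 iron): iron=1
After 2 (consume 1 iron): (empty)
After 3 (gather 4 iron): iron=4
After 4 (craft stick): iron=1 stick=3
After 5 (gather 7 iron): iron=8 stick=3
After 6 (gather 5 quartz): iron=8 quartz=5 stick=3
After 7 (gather 7 iron): iron=15 quartz=5 stick=3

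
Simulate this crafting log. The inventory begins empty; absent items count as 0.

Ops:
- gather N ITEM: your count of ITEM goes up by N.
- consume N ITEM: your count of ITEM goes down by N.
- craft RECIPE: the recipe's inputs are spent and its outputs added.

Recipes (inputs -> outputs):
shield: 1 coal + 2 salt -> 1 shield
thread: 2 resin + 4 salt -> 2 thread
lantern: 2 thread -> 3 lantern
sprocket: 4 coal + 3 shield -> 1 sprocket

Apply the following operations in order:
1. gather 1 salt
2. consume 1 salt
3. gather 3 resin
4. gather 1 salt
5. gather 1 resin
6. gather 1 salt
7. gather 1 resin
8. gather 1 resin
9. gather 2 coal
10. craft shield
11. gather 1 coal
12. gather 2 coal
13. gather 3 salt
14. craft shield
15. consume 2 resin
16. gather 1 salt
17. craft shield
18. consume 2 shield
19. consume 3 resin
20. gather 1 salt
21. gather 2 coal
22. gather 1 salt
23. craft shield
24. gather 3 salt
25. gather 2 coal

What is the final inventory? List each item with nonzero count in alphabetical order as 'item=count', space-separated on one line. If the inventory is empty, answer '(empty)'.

Answer: coal=5 resin=1 salt=3 shield=2

Derivation:
After 1 (gather 1 salt): salt=1
After 2 (consume 1 salt): (empty)
After 3 (gather 3 resin): resin=3
After 4 (gather 1 salt): resin=3 salt=1
After 5 (gather 1 resin): resin=4 salt=1
After 6 (gather 1 salt): resin=4 salt=2
After 7 (gather 1 resin): resin=5 salt=2
After 8 (gather 1 resin): resin=6 salt=2
After 9 (gather 2 coal): coal=2 resin=6 salt=2
After 10 (craft shield): coal=1 resin=6 shield=1
After 11 (gather 1 coal): coal=2 resin=6 shield=1
After 12 (gather 2 coal): coal=4 resin=6 shield=1
After 13 (gather 3 salt): coal=4 resin=6 salt=3 shield=1
After 14 (craft shield): coal=3 resin=6 salt=1 shield=2
After 15 (consume 2 resin): coal=3 resin=4 salt=1 shield=2
After 16 (gather 1 salt): coal=3 resin=4 salt=2 shield=2
After 17 (craft shield): coal=2 resin=4 shield=3
After 18 (consume 2 shield): coal=2 resin=4 shield=1
After 19 (consume 3 resin): coal=2 resin=1 shield=1
After 20 (gather 1 salt): coal=2 resin=1 salt=1 shield=1
After 21 (gather 2 coal): coal=4 resin=1 salt=1 shield=1
After 22 (gather 1 salt): coal=4 resin=1 salt=2 shield=1
After 23 (craft shield): coal=3 resin=1 shield=2
After 24 (gather 3 salt): coal=3 resin=1 salt=3 shield=2
After 25 (gather 2 coal): coal=5 resin=1 salt=3 shield=2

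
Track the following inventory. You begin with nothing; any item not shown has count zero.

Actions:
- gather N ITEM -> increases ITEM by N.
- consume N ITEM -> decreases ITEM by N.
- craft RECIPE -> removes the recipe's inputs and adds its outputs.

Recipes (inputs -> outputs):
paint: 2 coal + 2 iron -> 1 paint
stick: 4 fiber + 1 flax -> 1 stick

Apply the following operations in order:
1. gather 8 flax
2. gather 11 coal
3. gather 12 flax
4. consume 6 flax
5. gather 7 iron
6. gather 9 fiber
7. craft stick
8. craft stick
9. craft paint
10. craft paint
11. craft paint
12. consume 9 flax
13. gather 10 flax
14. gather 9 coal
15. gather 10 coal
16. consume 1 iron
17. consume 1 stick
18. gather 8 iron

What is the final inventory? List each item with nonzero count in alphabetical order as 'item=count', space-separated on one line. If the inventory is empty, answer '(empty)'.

Answer: coal=24 fiber=1 flax=13 iron=8 paint=3 stick=1

Derivation:
After 1 (gather 8 flax): flax=8
After 2 (gather 11 coal): coal=11 flax=8
After 3 (gather 12 flax): coal=11 flax=20
After 4 (consume 6 flax): coal=11 flax=14
After 5 (gather 7 iron): coal=11 flax=14 iron=7
After 6 (gather 9 fiber): coal=11 fiber=9 flax=14 iron=7
After 7 (craft stick): coal=11 fiber=5 flax=13 iron=7 stick=1
After 8 (craft stick): coal=11 fiber=1 flax=12 iron=7 stick=2
After 9 (craft paint): coal=9 fiber=1 flax=12 iron=5 paint=1 stick=2
After 10 (craft paint): coal=7 fiber=1 flax=12 iron=3 paint=2 stick=2
After 11 (craft paint): coal=5 fiber=1 flax=12 iron=1 paint=3 stick=2
After 12 (consume 9 flax): coal=5 fiber=1 flax=3 iron=1 paint=3 stick=2
After 13 (gather 10 flax): coal=5 fiber=1 flax=13 iron=1 paint=3 stick=2
After 14 (gather 9 coal): coal=14 fiber=1 flax=13 iron=1 paint=3 stick=2
After 15 (gather 10 coal): coal=24 fiber=1 flax=13 iron=1 paint=3 stick=2
After 16 (consume 1 iron): coal=24 fiber=1 flax=13 paint=3 stick=2
After 17 (consume 1 stick): coal=24 fiber=1 flax=13 paint=3 stick=1
After 18 (gather 8 iron): coal=24 fiber=1 flax=13 iron=8 paint=3 stick=1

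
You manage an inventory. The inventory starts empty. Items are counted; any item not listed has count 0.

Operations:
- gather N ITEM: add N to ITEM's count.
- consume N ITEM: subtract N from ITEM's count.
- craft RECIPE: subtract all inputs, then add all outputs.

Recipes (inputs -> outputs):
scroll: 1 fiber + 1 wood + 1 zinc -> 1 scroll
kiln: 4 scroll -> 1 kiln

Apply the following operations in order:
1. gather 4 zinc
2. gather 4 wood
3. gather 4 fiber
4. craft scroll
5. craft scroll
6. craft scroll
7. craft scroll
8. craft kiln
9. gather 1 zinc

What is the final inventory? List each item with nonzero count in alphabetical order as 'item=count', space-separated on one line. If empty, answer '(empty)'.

Answer: kiln=1 zinc=1

Derivation:
After 1 (gather 4 zinc): zinc=4
After 2 (gather 4 wood): wood=4 zinc=4
After 3 (gather 4 fiber): fiber=4 wood=4 zinc=4
After 4 (craft scroll): fiber=3 scroll=1 wood=3 zinc=3
After 5 (craft scroll): fiber=2 scroll=2 wood=2 zinc=2
After 6 (craft scroll): fiber=1 scroll=3 wood=1 zinc=1
After 7 (craft scroll): scroll=4
After 8 (craft kiln): kiln=1
After 9 (gather 1 zinc): kiln=1 zinc=1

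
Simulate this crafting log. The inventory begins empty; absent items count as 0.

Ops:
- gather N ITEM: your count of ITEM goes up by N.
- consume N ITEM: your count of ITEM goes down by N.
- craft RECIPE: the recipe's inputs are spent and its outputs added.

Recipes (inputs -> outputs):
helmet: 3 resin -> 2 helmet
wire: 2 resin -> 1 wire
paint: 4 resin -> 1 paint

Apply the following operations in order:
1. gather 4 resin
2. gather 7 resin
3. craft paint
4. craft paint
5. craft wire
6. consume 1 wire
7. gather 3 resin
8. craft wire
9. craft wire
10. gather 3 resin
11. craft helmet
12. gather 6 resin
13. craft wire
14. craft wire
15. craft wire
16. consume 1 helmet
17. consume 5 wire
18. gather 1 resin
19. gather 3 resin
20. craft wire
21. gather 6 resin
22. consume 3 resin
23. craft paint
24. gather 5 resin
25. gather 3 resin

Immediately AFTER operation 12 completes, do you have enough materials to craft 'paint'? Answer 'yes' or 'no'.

Answer: yes

Derivation:
After 1 (gather 4 resin): resin=4
After 2 (gather 7 resin): resin=11
After 3 (craft paint): paint=1 resin=7
After 4 (craft paint): paint=2 resin=3
After 5 (craft wire): paint=2 resin=1 wire=1
After 6 (consume 1 wire): paint=2 resin=1
After 7 (gather 3 resin): paint=2 resin=4
After 8 (craft wire): paint=2 resin=2 wire=1
After 9 (craft wire): paint=2 wire=2
After 10 (gather 3 resin): paint=2 resin=3 wire=2
After 11 (craft helmet): helmet=2 paint=2 wire=2
After 12 (gather 6 resin): helmet=2 paint=2 resin=6 wire=2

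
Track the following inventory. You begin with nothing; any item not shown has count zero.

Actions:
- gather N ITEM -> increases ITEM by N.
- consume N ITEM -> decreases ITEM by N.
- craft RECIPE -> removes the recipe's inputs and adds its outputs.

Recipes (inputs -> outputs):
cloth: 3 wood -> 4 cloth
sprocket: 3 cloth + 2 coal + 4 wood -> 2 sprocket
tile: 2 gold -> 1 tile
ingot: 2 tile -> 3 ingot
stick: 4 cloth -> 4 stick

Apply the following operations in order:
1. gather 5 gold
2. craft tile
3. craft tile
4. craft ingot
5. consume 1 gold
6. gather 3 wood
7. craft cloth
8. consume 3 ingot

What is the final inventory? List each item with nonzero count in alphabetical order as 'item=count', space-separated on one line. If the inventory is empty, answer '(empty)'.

After 1 (gather 5 gold): gold=5
After 2 (craft tile): gold=3 tile=1
After 3 (craft tile): gold=1 tile=2
After 4 (craft ingot): gold=1 ingot=3
After 5 (consume 1 gold): ingot=3
After 6 (gather 3 wood): ingot=3 wood=3
After 7 (craft cloth): cloth=4 ingot=3
After 8 (consume 3 ingot): cloth=4

Answer: cloth=4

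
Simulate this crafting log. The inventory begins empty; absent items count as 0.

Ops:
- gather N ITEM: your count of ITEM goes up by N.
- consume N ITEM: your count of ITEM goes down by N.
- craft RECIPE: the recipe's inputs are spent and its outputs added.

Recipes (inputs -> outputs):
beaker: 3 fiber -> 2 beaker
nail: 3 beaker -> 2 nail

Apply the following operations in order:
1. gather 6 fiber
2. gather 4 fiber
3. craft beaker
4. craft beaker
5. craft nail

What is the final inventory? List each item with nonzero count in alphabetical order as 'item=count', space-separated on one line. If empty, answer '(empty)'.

Answer: beaker=1 fiber=4 nail=2

Derivation:
After 1 (gather 6 fiber): fiber=6
After 2 (gather 4 fiber): fiber=10
After 3 (craft beaker): beaker=2 fiber=7
After 4 (craft beaker): beaker=4 fiber=4
After 5 (craft nail): beaker=1 fiber=4 nail=2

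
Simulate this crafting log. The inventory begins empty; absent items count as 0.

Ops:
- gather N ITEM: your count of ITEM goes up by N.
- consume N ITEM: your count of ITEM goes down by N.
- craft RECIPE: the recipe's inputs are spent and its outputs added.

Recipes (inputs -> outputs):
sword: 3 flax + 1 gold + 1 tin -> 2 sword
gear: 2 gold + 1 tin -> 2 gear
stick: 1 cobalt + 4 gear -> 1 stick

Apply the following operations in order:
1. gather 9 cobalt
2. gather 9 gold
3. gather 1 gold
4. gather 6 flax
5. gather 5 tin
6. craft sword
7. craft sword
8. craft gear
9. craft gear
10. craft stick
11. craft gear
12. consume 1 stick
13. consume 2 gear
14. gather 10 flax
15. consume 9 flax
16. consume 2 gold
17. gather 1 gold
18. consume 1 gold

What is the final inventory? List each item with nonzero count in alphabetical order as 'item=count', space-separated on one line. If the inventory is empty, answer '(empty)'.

After 1 (gather 9 cobalt): cobalt=9
After 2 (gather 9 gold): cobalt=9 gold=9
After 3 (gather 1 gold): cobalt=9 gold=10
After 4 (gather 6 flax): cobalt=9 flax=6 gold=10
After 5 (gather 5 tin): cobalt=9 flax=6 gold=10 tin=5
After 6 (craft sword): cobalt=9 flax=3 gold=9 sword=2 tin=4
After 7 (craft sword): cobalt=9 gold=8 sword=4 tin=3
After 8 (craft gear): cobalt=9 gear=2 gold=6 sword=4 tin=2
After 9 (craft gear): cobalt=9 gear=4 gold=4 sword=4 tin=1
After 10 (craft stick): cobalt=8 gold=4 stick=1 sword=4 tin=1
After 11 (craft gear): cobalt=8 gear=2 gold=2 stick=1 sword=4
After 12 (consume 1 stick): cobalt=8 gear=2 gold=2 sword=4
After 13 (consume 2 gear): cobalt=8 gold=2 sword=4
After 14 (gather 10 flax): cobalt=8 flax=10 gold=2 sword=4
After 15 (consume 9 flax): cobalt=8 flax=1 gold=2 sword=4
After 16 (consume 2 gold): cobalt=8 flax=1 sword=4
After 17 (gather 1 gold): cobalt=8 flax=1 gold=1 sword=4
After 18 (consume 1 gold): cobalt=8 flax=1 sword=4

Answer: cobalt=8 flax=1 sword=4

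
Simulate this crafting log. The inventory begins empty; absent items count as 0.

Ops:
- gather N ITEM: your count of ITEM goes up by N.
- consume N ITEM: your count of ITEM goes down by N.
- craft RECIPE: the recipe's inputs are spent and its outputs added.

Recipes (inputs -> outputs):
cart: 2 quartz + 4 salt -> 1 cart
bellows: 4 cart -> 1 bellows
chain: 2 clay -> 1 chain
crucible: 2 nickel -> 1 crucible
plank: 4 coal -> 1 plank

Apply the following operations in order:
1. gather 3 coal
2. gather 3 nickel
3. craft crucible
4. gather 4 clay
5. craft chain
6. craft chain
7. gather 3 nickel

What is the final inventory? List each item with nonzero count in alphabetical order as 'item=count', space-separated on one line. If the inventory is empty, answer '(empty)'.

Answer: chain=2 coal=3 crucible=1 nickel=4

Derivation:
After 1 (gather 3 coal): coal=3
After 2 (gather 3 nickel): coal=3 nickel=3
After 3 (craft crucible): coal=3 crucible=1 nickel=1
After 4 (gather 4 clay): clay=4 coal=3 crucible=1 nickel=1
After 5 (craft chain): chain=1 clay=2 coal=3 crucible=1 nickel=1
After 6 (craft chain): chain=2 coal=3 crucible=1 nickel=1
After 7 (gather 3 nickel): chain=2 coal=3 crucible=1 nickel=4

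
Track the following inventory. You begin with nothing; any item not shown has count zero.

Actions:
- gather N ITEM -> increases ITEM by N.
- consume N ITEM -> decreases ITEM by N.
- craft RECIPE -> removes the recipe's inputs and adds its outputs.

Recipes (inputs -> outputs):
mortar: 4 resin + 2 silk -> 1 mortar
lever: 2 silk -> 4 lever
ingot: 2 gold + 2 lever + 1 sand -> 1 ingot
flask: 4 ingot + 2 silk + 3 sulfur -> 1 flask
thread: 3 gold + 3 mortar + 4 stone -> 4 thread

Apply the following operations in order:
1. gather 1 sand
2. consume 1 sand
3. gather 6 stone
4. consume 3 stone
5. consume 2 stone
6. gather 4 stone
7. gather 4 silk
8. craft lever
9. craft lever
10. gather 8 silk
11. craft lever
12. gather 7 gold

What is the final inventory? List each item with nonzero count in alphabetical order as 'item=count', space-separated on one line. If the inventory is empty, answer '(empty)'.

After 1 (gather 1 sand): sand=1
After 2 (consume 1 sand): (empty)
After 3 (gather 6 stone): stone=6
After 4 (consume 3 stone): stone=3
After 5 (consume 2 stone): stone=1
After 6 (gather 4 stone): stone=5
After 7 (gather 4 silk): silk=4 stone=5
After 8 (craft lever): lever=4 silk=2 stone=5
After 9 (craft lever): lever=8 stone=5
After 10 (gather 8 silk): lever=8 silk=8 stone=5
After 11 (craft lever): lever=12 silk=6 stone=5
After 12 (gather 7 gold): gold=7 lever=12 silk=6 stone=5

Answer: gold=7 lever=12 silk=6 stone=5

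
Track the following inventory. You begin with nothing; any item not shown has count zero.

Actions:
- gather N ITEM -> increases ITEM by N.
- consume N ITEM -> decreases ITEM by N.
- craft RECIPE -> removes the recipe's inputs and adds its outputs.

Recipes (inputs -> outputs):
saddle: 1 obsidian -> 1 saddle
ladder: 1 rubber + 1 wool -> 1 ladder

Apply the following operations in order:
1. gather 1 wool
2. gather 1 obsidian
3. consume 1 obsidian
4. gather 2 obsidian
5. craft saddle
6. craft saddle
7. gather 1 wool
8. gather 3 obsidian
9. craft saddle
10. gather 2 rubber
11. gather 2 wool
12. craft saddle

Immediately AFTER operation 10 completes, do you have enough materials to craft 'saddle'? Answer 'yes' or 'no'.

After 1 (gather 1 wool): wool=1
After 2 (gather 1 obsidian): obsidian=1 wool=1
After 3 (consume 1 obsidian): wool=1
After 4 (gather 2 obsidian): obsidian=2 wool=1
After 5 (craft saddle): obsidian=1 saddle=1 wool=1
After 6 (craft saddle): saddle=2 wool=1
After 7 (gather 1 wool): saddle=2 wool=2
After 8 (gather 3 obsidian): obsidian=3 saddle=2 wool=2
After 9 (craft saddle): obsidian=2 saddle=3 wool=2
After 10 (gather 2 rubber): obsidian=2 rubber=2 saddle=3 wool=2

Answer: yes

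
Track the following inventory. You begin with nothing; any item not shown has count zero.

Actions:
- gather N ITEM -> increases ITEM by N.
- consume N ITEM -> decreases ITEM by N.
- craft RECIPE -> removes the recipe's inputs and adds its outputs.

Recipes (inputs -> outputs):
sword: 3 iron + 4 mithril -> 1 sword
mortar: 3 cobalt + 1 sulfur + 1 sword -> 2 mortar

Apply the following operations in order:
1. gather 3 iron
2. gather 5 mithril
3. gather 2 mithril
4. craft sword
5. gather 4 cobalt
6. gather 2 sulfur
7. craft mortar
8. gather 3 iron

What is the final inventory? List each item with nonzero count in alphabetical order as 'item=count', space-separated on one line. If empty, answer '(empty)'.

After 1 (gather 3 iron): iron=3
After 2 (gather 5 mithril): iron=3 mithril=5
After 3 (gather 2 mithril): iron=3 mithril=7
After 4 (craft sword): mithril=3 sword=1
After 5 (gather 4 cobalt): cobalt=4 mithril=3 sword=1
After 6 (gather 2 sulfur): cobalt=4 mithril=3 sulfur=2 sword=1
After 7 (craft mortar): cobalt=1 mithril=3 mortar=2 sulfur=1
After 8 (gather 3 iron): cobalt=1 iron=3 mithril=3 mortar=2 sulfur=1

Answer: cobalt=1 iron=3 mithril=3 mortar=2 sulfur=1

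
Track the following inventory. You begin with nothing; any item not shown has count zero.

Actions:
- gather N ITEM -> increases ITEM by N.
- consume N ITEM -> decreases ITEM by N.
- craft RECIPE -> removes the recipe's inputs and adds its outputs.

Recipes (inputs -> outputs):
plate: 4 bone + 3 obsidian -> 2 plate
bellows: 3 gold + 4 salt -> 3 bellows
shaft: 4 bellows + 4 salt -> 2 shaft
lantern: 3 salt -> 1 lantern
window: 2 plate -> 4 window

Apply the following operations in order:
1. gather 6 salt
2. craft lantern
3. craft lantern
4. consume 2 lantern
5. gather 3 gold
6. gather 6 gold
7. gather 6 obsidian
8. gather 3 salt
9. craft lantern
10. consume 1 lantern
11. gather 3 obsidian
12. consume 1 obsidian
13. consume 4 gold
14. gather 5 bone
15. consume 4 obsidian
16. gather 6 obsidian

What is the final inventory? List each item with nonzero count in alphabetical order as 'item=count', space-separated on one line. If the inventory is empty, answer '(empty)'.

Answer: bone=5 gold=5 obsidian=10

Derivation:
After 1 (gather 6 salt): salt=6
After 2 (craft lantern): lantern=1 salt=3
After 3 (craft lantern): lantern=2
After 4 (consume 2 lantern): (empty)
After 5 (gather 3 gold): gold=3
After 6 (gather 6 gold): gold=9
After 7 (gather 6 obsidian): gold=9 obsidian=6
After 8 (gather 3 salt): gold=9 obsidian=6 salt=3
After 9 (craft lantern): gold=9 lantern=1 obsidian=6
After 10 (consume 1 lantern): gold=9 obsidian=6
After 11 (gather 3 obsidian): gold=9 obsidian=9
After 12 (consume 1 obsidian): gold=9 obsidian=8
After 13 (consume 4 gold): gold=5 obsidian=8
After 14 (gather 5 bone): bone=5 gold=5 obsidian=8
After 15 (consume 4 obsidian): bone=5 gold=5 obsidian=4
After 16 (gather 6 obsidian): bone=5 gold=5 obsidian=10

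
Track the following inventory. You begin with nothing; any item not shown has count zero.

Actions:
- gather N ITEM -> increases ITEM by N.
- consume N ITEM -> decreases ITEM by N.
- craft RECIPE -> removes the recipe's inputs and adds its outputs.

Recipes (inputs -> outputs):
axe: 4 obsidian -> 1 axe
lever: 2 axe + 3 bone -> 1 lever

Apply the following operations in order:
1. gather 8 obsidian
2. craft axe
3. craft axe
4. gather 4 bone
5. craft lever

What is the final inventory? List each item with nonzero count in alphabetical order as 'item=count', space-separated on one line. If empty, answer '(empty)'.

Answer: bone=1 lever=1

Derivation:
After 1 (gather 8 obsidian): obsidian=8
After 2 (craft axe): axe=1 obsidian=4
After 3 (craft axe): axe=2
After 4 (gather 4 bone): axe=2 bone=4
After 5 (craft lever): bone=1 lever=1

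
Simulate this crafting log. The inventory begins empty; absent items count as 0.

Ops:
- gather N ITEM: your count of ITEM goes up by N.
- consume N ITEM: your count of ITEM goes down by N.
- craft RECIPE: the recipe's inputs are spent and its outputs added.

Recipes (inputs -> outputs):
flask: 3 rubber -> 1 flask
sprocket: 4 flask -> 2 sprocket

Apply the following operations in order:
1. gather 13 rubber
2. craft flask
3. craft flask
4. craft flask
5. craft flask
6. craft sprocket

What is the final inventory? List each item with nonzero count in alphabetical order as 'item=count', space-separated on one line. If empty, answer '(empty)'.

Answer: rubber=1 sprocket=2

Derivation:
After 1 (gather 13 rubber): rubber=13
After 2 (craft flask): flask=1 rubber=10
After 3 (craft flask): flask=2 rubber=7
After 4 (craft flask): flask=3 rubber=4
After 5 (craft flask): flask=4 rubber=1
After 6 (craft sprocket): rubber=1 sprocket=2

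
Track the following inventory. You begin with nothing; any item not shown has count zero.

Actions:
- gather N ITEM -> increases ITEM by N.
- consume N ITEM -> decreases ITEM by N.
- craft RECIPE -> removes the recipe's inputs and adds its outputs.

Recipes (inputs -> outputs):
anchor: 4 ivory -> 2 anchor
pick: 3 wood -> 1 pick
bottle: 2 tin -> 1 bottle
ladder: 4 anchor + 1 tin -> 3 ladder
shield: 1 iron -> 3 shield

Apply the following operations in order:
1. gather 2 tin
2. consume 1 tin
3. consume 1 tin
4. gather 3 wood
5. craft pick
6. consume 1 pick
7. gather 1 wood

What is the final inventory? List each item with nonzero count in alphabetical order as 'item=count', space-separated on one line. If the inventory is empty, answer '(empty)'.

After 1 (gather 2 tin): tin=2
After 2 (consume 1 tin): tin=1
After 3 (consume 1 tin): (empty)
After 4 (gather 3 wood): wood=3
After 5 (craft pick): pick=1
After 6 (consume 1 pick): (empty)
After 7 (gather 1 wood): wood=1

Answer: wood=1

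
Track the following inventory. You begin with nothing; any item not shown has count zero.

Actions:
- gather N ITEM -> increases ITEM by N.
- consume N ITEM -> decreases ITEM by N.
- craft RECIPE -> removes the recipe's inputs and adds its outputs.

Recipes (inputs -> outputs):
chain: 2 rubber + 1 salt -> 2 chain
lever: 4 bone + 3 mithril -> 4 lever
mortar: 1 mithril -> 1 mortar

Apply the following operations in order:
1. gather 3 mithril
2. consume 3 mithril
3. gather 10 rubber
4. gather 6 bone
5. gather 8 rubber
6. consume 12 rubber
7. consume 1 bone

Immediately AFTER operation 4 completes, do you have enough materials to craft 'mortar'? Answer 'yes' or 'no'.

After 1 (gather 3 mithril): mithril=3
After 2 (consume 3 mithril): (empty)
After 3 (gather 10 rubber): rubber=10
After 4 (gather 6 bone): bone=6 rubber=10

Answer: no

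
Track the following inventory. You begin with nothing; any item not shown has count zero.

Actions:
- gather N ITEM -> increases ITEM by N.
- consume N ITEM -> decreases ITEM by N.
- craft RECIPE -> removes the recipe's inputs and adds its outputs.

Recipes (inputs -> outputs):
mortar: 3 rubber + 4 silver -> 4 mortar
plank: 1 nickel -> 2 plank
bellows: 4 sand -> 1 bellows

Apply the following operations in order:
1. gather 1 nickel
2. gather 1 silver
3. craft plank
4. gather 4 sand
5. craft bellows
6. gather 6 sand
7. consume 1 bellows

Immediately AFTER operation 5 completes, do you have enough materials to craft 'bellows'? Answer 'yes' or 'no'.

After 1 (gather 1 nickel): nickel=1
After 2 (gather 1 silver): nickel=1 silver=1
After 3 (craft plank): plank=2 silver=1
After 4 (gather 4 sand): plank=2 sand=4 silver=1
After 5 (craft bellows): bellows=1 plank=2 silver=1

Answer: no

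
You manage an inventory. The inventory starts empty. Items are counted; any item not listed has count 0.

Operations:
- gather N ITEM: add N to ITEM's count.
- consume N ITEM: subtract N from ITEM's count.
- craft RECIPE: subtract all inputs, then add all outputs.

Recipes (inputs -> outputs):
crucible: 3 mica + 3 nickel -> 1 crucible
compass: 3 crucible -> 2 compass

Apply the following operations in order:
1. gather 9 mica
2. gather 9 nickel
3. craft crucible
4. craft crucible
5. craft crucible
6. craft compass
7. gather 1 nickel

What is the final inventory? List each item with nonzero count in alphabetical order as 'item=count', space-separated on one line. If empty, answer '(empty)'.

After 1 (gather 9 mica): mica=9
After 2 (gather 9 nickel): mica=9 nickel=9
After 3 (craft crucible): crucible=1 mica=6 nickel=6
After 4 (craft crucible): crucible=2 mica=3 nickel=3
After 5 (craft crucible): crucible=3
After 6 (craft compass): compass=2
After 7 (gather 1 nickel): compass=2 nickel=1

Answer: compass=2 nickel=1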